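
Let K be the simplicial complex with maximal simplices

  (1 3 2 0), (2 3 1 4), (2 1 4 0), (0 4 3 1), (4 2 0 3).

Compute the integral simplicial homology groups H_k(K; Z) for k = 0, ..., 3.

H_0 = Z,  H_1 = 0,  H_2 = 0,  H_3 = Z.

K has 5 vertices, 10 edges, 10 triangles, 5 3-simplices.
rank ∂_0 = 0, rank ∂_1 = 4 ⇒ b_0 = 5 − 0 − 4 = 1; all invariant factors of ∂_1 are 1 so no torsion. So H_0 ≅ Z.
rank ∂_1 = 4, rank ∂_2 = 6 ⇒ b_1 = 10 − 4 − 6 = 0; all invariant factors of ∂_2 are 1 so no torsion. So H_1 ≅ 0.
rank ∂_2 = 6, rank ∂_3 = 4 ⇒ b_2 = 10 − 6 − 4 = 0; all invariant factors of ∂_3 are 1 so no torsion. So H_2 ≅ 0.
rank ∂_3 = 4, rank ∂_4 = 0 ⇒ b_3 = 5 − 4 − 0 = 1. So H_3 ≅ Z.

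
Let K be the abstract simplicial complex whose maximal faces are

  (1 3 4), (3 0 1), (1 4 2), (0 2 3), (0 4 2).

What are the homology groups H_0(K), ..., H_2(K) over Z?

H_0 = Z,  H_1 = Z,  H_2 = 0.

Fix the vertex order 0 < 1 < 2 < 3 < 4 and write every simplex with vertices in increasing order. Then dim K = 2 and the simplices of K are:

  0-simplices (5): [0], [1], [2], [3], [4]
  1-simplices (10): [0,1], [0,2], [0,3], [0,4], [1,2], [1,3], [1,4], [2,3], [2,4], [3,4]
  2-simplices (5): [0,1,3], [0,2,3], [0,2,4], [1,2,4], [1,3,4]

giving chain groups C_0 ≅ Z^5, C_1 ≅ Z^10, C_2 ≅ Z^5.

Boundary ∂_1: C_1 → C_0 sends each edge [p,q] (with p < q) to q − p.
This gives a 5×10 integer matrix of rank 4; reducing to Smith normal form yields diagonal entries (1,1,1,1).

The boundary map ∂_2: C_2 → C_1 acts by ∂[p,q,r] = [q,r] − [p,r] + [p,q]. For instance
  ∂[0,2,3] = [2,3] − [0,3] + [0,2],
  ∂[1,2,4] = [2,4] − [1,4] + [1,2].
This gives a 10×5 integer matrix of rank 5; reducing to Smith normal form yields diagonal entries (1,1,1,1,1).

Computing H_k = (kernel of ∂_k) / (image of ∂_{k+1}):

  H_0: rank C_0 − rank ∂_1 = 5 − 4 = 1, and the invariant factors of ∂_1 are all 1, so H_0 ≅ Z.
  H_1: rank ker ∂_1 − rank ∂_2 = (10 − 4) − 5 = 1, and the invariant factors of ∂_2 are all 1, so H_1 ≅ Z.
  H_2: rank ker ∂_2 − rank ∂_3 = (5 − 5) − 0 = 0, and there is no ∂_3, so H_2 ≅ 0.

As a check, the Euler characteristic is 5 − 10 + 5 = 0, which agrees with 1 − 1 + 0 = 0.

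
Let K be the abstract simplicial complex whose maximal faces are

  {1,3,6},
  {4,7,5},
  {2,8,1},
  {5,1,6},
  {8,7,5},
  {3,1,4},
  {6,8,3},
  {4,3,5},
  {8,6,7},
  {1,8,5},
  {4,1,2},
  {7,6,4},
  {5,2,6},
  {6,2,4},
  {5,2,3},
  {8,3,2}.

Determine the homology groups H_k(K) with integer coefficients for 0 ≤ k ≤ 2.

H_0 = Z,  H_1 = Z^2,  H_2 = Z.

Order the vertices as 1 < 2 < 3 < 4 < 5 < 6 < 7 < 8. Listing each simplex with vertices in this order, K has dimension 2 with simplices:

  0-simplices (8): [1], [2], [3], [4], [5], [6], [7], [8]
  1-simplices (24): (24 of them)
  2-simplices (16): [1,2,4], [1,2,8], [1,3,4], [1,3,6], [1,5,6], [1,5,8], [2,3,5], [2,3,8], [2,4,6], [2,5,6], [3,4,5], [3,6,8], [4,5,7], [4,6,7], [5,7,8], [6,7,8]

giving chain groups C_0 ≅ Z^8, C_1 ≅ Z^24, C_2 ≅ Z^16.

Boundary ∂_1: C_1 → C_0 is given by ∂[p,q] = [q] − [p].
The 8×24 boundary matrix has rank 7 and Smith normal form diag(1,1,1,1,1,1,1).

∂_2: C_2 → C_1 acts by ∂[p,q,r] = [q,r] − [p,r] + [p,q]. For instance
  ∂[2,3,8] = [3,8] − [2,8] + [2,3],
  ∂[1,3,4] = [3,4] − [1,4] + [1,3].
This gives a 24×16 integer matrix of rank 15; reducing to Smith normal form yields diagonal entries (1,1,1,1,1,1,1,1,1,1,1,1,1,1,1).

Computing H_k = (kernel of ∂_k) / (image of ∂_{k+1}):

  H_0: rank C_0 − rank ∂_1 = 8 − 7 = 1, and the invariant factors of ∂_1 are all 1, so H_0 ≅ Z.
  H_1: rank ker ∂_1 − rank ∂_2 = (24 − 7) − 15 = 2, and the invariant factors of ∂_2 are all 1, so H_1 ≅ Z^2.
  H_2: rank ker ∂_2 − rank ∂_3 = (16 − 15) − 0 = 1, and there is no ∂_3, so H_2 ≅ Z.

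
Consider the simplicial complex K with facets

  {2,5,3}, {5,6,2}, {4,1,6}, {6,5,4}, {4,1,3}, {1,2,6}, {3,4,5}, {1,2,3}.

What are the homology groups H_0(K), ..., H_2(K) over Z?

Fix the vertex order 1 < 2 < 3 < 4 < 5 < 6 and write every simplex with vertices in increasing order. Then dim K = 2 and the simplices of K are:

  0-simplices (6): [1], [2], [3], [4], [5], [6]
  1-simplices (12): [1,2], [1,3], [1,4], [1,6], [2,3], [2,5], [2,6], [3,4], [3,5], [4,5], [4,6], [5,6]
  2-simplices (8): [1,2,3], [1,2,6], [1,3,4], [1,4,6], [2,3,5], [2,5,6], [3,4,5], [4,5,6]

giving chain groups C_0 ≅ Z^6, C_1 ≅ Z^12, C_2 ≅ Z^8.

The boundary map ∂_1: C_1 → C_0 sends each edge [p,q] (with p < q) to q − p.
The resulting 6×12 matrix has rank 5, and its Smith normal form has invariant factors (1,1,1,1,1).

The boundary map ∂_2: C_2 → C_1 acts by ∂[p,q,r] = [q,r] − [p,r] + [p,q]. For instance
  ∂[2,5,6] = [5,6] − [2,6] + [2,5],
  ∂[2,3,5] = [3,5] − [2,5] + [2,3].
The 12×8 boundary matrix has rank 7 and Smith normal form diag(1,1,1,1,1,1,1).

From H_k ≅ ker(∂_k) / im(∂_{k+1}) we obtain:

  H_0: rank C_0 − rank ∂_1 = 6 − 5 = 1, and the invariant factors of ∂_1 are all 1, so H_0 ≅ Z.
  H_1: rank ker ∂_1 − rank ∂_2 = (12 − 5) − 7 = 0, and the invariant factors of ∂_2 are all 1, so H_1 ≅ 0.
  H_2: rank ker ∂_2 − rank ∂_3 = (8 − 7) − 0 = 1, and there is no ∂_3, so H_2 ≅ Z.

(K is a triangulation of the 2-sphere S^2.)

H_0 ≅ Z,  H_1 = 0,  H_2 ≅ Z.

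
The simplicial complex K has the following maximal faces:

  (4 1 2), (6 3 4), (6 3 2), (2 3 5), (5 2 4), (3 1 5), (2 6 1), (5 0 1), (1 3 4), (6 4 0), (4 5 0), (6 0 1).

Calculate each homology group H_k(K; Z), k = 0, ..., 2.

H_0 = Z,  H_1 = Z/2,  H_2 = 0.

We work with the vertex ordering 0 < 1 < 2 < 3 < 4 < 5 < 6. The simplices of K, each written with vertices in increasing order, are:

  0-simplices (7): [0], [1], [2], [3], [4], [5], [6]
  1-simplices (18): [0,1], [0,4], [0,5], [0,6], [1,2], [1,3], [1,4], [1,5], [1,6], [2,3], [2,4], [2,5], [2,6], [3,4], [3,5], [3,6], [4,5], [4,6]
  2-simplices (12): [0,1,5], [0,1,6], [0,4,5], [0,4,6], [1,2,4], [1,2,6], [1,3,4], [1,3,5], [2,3,5], [2,3,6], [2,4,5], [3,4,6]

so the chain groups are C_0 ≅ Z^7, C_1 ≅ Z^18, C_2 ≅ Z^12.

Boundary ∂_1: C_1 → C_0 is given by ∂[p,q] = [q] − [p].
As a 7×18 matrix over Z this has rank 6, with invariant factors (1,1,1,1,1,1).

Boundary ∂_2: C_2 → C_1 maps a triangle to the signed sum of its edges. For instance
  ∂[2,3,5] = [3,5] − [2,5] + [2,3],
  ∂[2,4,5] = [4,5] − [2,5] + [2,4].
This gives a 18×12 integer matrix of rank 12; reducing to Smith normal form yields diagonal entries (1,1,1,1,1,1,1,1,1,1,1,2).

Reading off H_k = ker ∂_k / im ∂_{k+1}:

  H_0: rank C_0 − rank ∂_1 = 7 − 6 = 1, and the invariant factors of ∂_1 are all 1, so H_0 ≅ Z.
  H_1: rank ker ∂_1 − rank ∂_2 = (18 − 6) − 12 = 0, and ∂_2 has invariant factor 2 > 1, so H_1 ≅ Z/2.
  H_2: rank ker ∂_2 − rank ∂_3 = (12 − 12) − 0 = 0, and there is no ∂_3, so H_2 ≅ 0.

(K is a triangulation of the real projective plane RP^2.)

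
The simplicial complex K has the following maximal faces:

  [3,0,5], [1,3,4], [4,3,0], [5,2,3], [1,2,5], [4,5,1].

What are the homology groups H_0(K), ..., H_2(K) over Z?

H_0 ≅ Z,  H_1 ≅ Z,  H_2 = 0.

We work with the vertex ordering 0 < 1 < 2 < 3 < 4 < 5. The simplices of K, each written with vertices in increasing order, are:

  0-simplices (6): [0], [1], [2], [3], [4], [5]
  1-simplices (12): [0,3], [0,4], [0,5], [1,2], [1,3], [1,4], [1,5], [2,3], [2,5], [3,4], [3,5], [4,5]
  2-simplices (6): [0,3,4], [0,3,5], [1,2,5], [1,3,4], [1,4,5], [2,3,5]

so the chain groups are C_0 ≅ Z^6, C_1 ≅ Z^12, C_2 ≅ Z^6.

The boundary map ∂_1: C_1 → C_0 maps an edge to its endpoints' difference, ∂[p,q] = q − p. For instance
  ∂[1,5] = [5] − [1].
The resulting 6×12 matrix has rank 5, and its Smith normal form has invariant factors (1,1,1,1,1).

∂_2: C_2 → C_1 sends each 2-simplex [p,q,r] to [q,r] − [p,r] + [p,q]. For instance
  ∂[0,3,5] = [3,5] − [0,5] + [0,3],
  ∂[2,3,5] = [3,5] − [2,5] + [2,3].
As a 12×6 matrix over Z this has rank 6, with invariant factors (1,1,1,1,1,1).

From H_k ≅ ker(∂_k) / im(∂_{k+1}) we obtain:

  H_0: rank C_0 − rank ∂_1 = 6 − 5 = 1, and the invariant factors of ∂_1 are all 1, so H_0 = Z.
  H_1: rank ker ∂_1 − rank ∂_2 = (12 − 5) − 6 = 1, and the invariant factors of ∂_2 are all 1, so H_1 = Z.
  H_2: rank ker ∂_2 − rank ∂_3 = (6 − 6) − 0 = 0, and there is no ∂_3, so H_2 = 0.

(K is a triangulation of the cylinder S^1 x I.)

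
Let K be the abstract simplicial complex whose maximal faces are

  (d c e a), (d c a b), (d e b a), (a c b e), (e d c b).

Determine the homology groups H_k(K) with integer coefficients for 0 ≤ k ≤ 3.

K has 5 vertices, 10 edges, 10 triangles, 5 3-simplices.
rank ∂_0 = 0, rank ∂_1 = 4 ⇒ b_0 = 5 − 0 − 4 = 1; all invariant factors of ∂_1 are 1 so no torsion. So H_0 ≅ Z.
rank ∂_1 = 4, rank ∂_2 = 6 ⇒ b_1 = 10 − 4 − 6 = 0; all invariant factors of ∂_2 are 1 so no torsion. So H_1 ≅ 0.
rank ∂_2 = 6, rank ∂_3 = 4 ⇒ b_2 = 10 − 6 − 4 = 0; all invariant factors of ∂_3 are 1 so no torsion. So H_2 ≅ 0.
rank ∂_3 = 4, rank ∂_4 = 0 ⇒ b_3 = 5 − 4 − 0 = 1. So H_3 ≅ Z.

H_0 = Z,  H_1 = 0,  H_2 = 0,  H_3 = Z.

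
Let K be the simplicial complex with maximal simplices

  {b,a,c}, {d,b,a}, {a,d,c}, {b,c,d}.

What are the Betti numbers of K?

b_0 = 1, b_1 = 0, b_2 = 1.

We work with the vertex ordering a < b < c < d. The simplices of K, each written with vertices in increasing order, are:

  0-simplices (4): a, b, c, d
  1-simplices (6): ab, ac, ad, bc, bd, cd
  2-simplices (4): abc, abd, acd, bcd

so the chain groups are C_0 ≅ Z^4, C_1 ≅ Z^6, C_2 ≅ Z^4.

Boundary ∂_1: C_1 → C_0 maps an edge to its endpoints' difference, ∂[p,q] = q − p.
As a 4×6 matrix over Z this has rank 3, with invariant factors (1,1,1).

The boundary map ∂_2: C_2 → C_1 acts by ∂[p,q,r] = [q,r] − [p,r] + [p,q]. For instance
  ∂abd = bd − ad + ab,
  ∂abc = bc − ac + ab.
The resulting 6×4 matrix has rank 3, and its Smith normal form has invariant factors (1,1,1).

Reading off H_k = ker ∂_k / im ∂_{k+1}:

  H_0: rank C_0 − rank ∂_1 = 4 − 3 = 1, and the invariant factors of ∂_1 are all 1, so H_0 ≅ Z.
  H_1: rank ker ∂_1 − rank ∂_2 = (6 − 3) − 3 = 0, and the invariant factors of ∂_2 are all 1, so H_1 ≅ 0.
  H_2: rank ker ∂_2 − rank ∂_3 = (4 − 3) − 0 = 1, and there is no ∂_3, so H_2 ≅ Z.

Hence the Betti numbers are b_0 = 1, b_1 = 0, b_2 = 1.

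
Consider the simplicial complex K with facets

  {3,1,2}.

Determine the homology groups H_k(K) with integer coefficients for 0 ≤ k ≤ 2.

H_0 ≅ Z,  H_1 = 0,  H_2 = 0.

We work with the vertex ordering 1 < 2 < 3. The simplices of K, each written with vertices in increasing order, are:

  0-simplices (3): [1], [2], [3]
  1-simplices (3): [1,2], [1,3], [2,3]
  2-simplices (1): [1,2,3]

giving chain groups C_0 ≅ Z^3, C_1 ≅ Z^3, C_2 ≅ Z^1.

Boundary ∂_1: C_1 → C_0 is given by ∂[p,q] = [q] − [p]. For instance
  ∂[1,3] = [3] − [1].
The resulting 3×3 matrix has rank 2, and its Smith normal form has invariant factors (1,1).

∂_2: C_2 → C_1 sends each 2-simplex [p,q,r] to [q,r] − [p,r] + [p,q]. For instance
  ∂[1,2,3] = [2,3] − [1,3] + [1,2].
This gives a 3×1 integer matrix of rank 1; reducing to Smith normal form yields diagonal entries (1).

Reading off H_k = ker ∂_k / im ∂_{k+1}:

  H_0: rank C_0 − rank ∂_1 = 3 − 2 = 1, and the invariant factors of ∂_1 are all 1, so H_0 = Z.
  H_1: rank ker ∂_1 − rank ∂_2 = (3 − 2) − 1 = 0, and the invariant factors of ∂_2 are all 1, so H_1 = 0.
  H_2: rank ker ∂_2 − rank ∂_3 = (1 − 1) − 0 = 0, and there is no ∂_3, so H_2 = 0.

As a check, the Euler characteristic is 3 − 3 + 1 = 1, which agrees with 1 − 0 + 0 = 1.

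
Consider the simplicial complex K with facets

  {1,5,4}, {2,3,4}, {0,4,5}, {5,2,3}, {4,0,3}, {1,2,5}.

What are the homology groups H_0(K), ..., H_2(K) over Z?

K has 6 vertices, 12 edges, 6 triangles.
rank ∂_0 = 0, rank ∂_1 = 5 ⇒ b_0 = 6 − 0 − 5 = 1; all invariant factors of ∂_1 are 1 so no torsion. So H_0 = Z.
rank ∂_1 = 5, rank ∂_2 = 6 ⇒ b_1 = 12 − 5 − 6 = 1; all invariant factors of ∂_2 are 1 so no torsion. So H_1 = Z.
rank ∂_2 = 6, rank ∂_3 = 0 ⇒ b_2 = 6 − 6 − 0 = 0. So H_2 = 0.

H_0 ≅ Z,  H_1 ≅ Z,  H_2 = 0.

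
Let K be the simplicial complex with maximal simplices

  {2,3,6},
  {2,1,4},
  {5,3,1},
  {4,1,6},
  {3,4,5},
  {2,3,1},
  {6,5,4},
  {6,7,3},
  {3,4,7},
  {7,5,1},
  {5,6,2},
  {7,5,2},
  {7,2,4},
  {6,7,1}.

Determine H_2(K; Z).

H_2 ≅ Z.

We work with the vertex ordering 1 < 2 < 3 < 4 < 5 < 6 < 7. The simplices of K, each written with vertices in increasing order, are:

  0-simplices (7): [1], [2], [3], [4], [5], [6], [7]
  1-simplices (21): [1,2], [1,3], [1,4], [1,5], [1,6], [1,7], [2,3], [2,4], [2,5], [2,6], [2,7], [3,4], [3,5], [3,6], [3,7], [4,5], [4,6], [4,7], [5,6], [5,7], [6,7]
  2-simplices (14): [1,2,3], [1,2,4], [1,3,5], [1,4,6], [1,5,7], [1,6,7], [2,3,6], [2,4,7], [2,5,6], [2,5,7], [3,4,5], [3,4,7], [3,6,7], [4,5,6]

Hence C_0 ≅ Z^7, C_1 ≅ Z^21, C_2 ≅ Z^14.

∂_1: C_1 → C_0 maps an edge to its endpoints' difference, ∂[p,q] = q − p.
This gives a 7×21 integer matrix of rank 6; reducing to Smith normal form yields diagonal entries (1,1,1,1,1,1).

Boundary ∂_2: C_2 → C_1 sends each 2-simplex [p,q,r] to [q,r] − [p,r] + [p,q]. For instance
  ∂[1,2,3] = [2,3] − [1,3] + [1,2],
  ∂[3,6,7] = [6,7] − [3,7] + [3,6].
This gives a 21×14 integer matrix of rank 13; reducing to Smith normal form yields diagonal entries (1,1,1,1,1,1,1,1,1,1,1,1,1).

Computing H_k = (kernel of ∂_k) / (image of ∂_{k+1}):

  H_2: rank ker ∂_2 − rank ∂_3 = (14 − 13) − 0 = 1, and there is no ∂_3, so H_2 = Z.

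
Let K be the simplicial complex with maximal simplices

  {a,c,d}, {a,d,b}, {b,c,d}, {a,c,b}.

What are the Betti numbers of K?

b_0 = 1, b_1 = 0, b_2 = 1.

K has 4 vertices, 6 edges, 4 triangles.
rank ∂_0 = 0, rank ∂_1 = 3 ⇒ b_0 = 4 − 0 − 3 = 1; all invariant factors of ∂_1 are 1 so no torsion. So H_0 ≅ Z.
rank ∂_1 = 3, rank ∂_2 = 3 ⇒ b_1 = 6 − 3 − 3 = 0; all invariant factors of ∂_2 are 1 so no torsion. So H_1 ≅ 0.
rank ∂_2 = 3, rank ∂_3 = 0 ⇒ b_2 = 4 − 3 − 0 = 1. So H_2 ≅ Z.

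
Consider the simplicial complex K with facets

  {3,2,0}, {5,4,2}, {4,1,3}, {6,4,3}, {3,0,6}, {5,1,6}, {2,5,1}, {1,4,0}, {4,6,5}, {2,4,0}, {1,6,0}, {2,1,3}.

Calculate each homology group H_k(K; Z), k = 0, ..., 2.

H_0 ≅ Z,  H_1 ≅ Z/2,  H_2 = 0.

Order the vertices as 0 < 1 < 2 < 3 < 4 < 5 < 6. Listing each simplex with vertices in this order, K has dimension 2 with simplices:

  0-simplices (7): [0], [1], [2], [3], [4], [5], [6]
  1-simplices (18): [0,1], [0,2], [0,3], [0,4], [0,6], [1,2], [1,3], [1,4], [1,5], [1,6], [2,3], [2,4], [2,5], [3,4], [3,6], [4,5], [4,6], [5,6]
  2-simplices (12): [0,1,4], [0,1,6], [0,2,3], [0,2,4], [0,3,6], [1,2,3], [1,2,5], [1,3,4], [1,5,6], [2,4,5], [3,4,6], [4,5,6]

so the chain groups are C_0 ≅ Z^7, C_1 ≅ Z^18, C_2 ≅ Z^12.

∂_1: C_1 → C_0 is given by ∂[p,q] = [q] − [p].
This gives a 7×18 integer matrix of rank 6; reducing to Smith normal form yields diagonal entries (1,1,1,1,1,1).

Boundary ∂_2: C_2 → C_1 maps a triangle to the signed sum of its edges. For instance
  ∂[1,2,5] = [2,5] − [1,5] + [1,2],
  ∂[1,2,3] = [2,3] − [1,3] + [1,2].
The 18×12 boundary matrix has rank 12 and Smith normal form diag(1,1,1,1,1,1,1,1,1,1,1,2).

Now H_k = ker ∂_k / im ∂_{k+1}, so:

  H_0: rank C_0 − rank ∂_1 = 7 − 6 = 1, and the invariant factors of ∂_1 are all 1, so H_0 = Z.
  H_1: rank ker ∂_1 − rank ∂_2 = (18 − 6) − 12 = 0, and ∂_2 has invariant factor 2 > 1, so H_1 = Z/2.
  H_2: rank ker ∂_2 − rank ∂_3 = (12 − 12) − 0 = 0, and there is no ∂_3, so H_2 = 0.

As a check, the Euler characteristic is 7 − 18 + 12 = 1, which agrees with 1 − 0 + 0 = 1.
(K is a triangulation of the real projective plane RP^2.)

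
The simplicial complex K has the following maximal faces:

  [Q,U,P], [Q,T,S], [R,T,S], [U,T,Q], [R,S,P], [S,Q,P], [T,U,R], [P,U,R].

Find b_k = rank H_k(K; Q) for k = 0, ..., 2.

b_0 = 1, b_1 = 0, b_2 = 1.

We work with the vertex ordering P < Q < R < S < T < U. The simplices of K, each written with vertices in increasing order, are:

  0-simplices (6): P, Q, R, S, T, U
  1-simplices (12): PQ, PR, PS, PU, QS, QT, QU, RS, RT, RU, ST, TU
  2-simplices (8): PQS, PQU, PRS, PRU, QST, QTU, RST, RTU

Hence C_0 ≅ Z^6, C_1 ≅ Z^12, C_2 ≅ Z^8.

The boundary map ∂_1: C_1 → C_0 is given by ∂[p,q] = [q] − [p]. For instance
  ∂QU = U − Q.
As a 6×12 matrix over Z this has rank 5, with invariant factors (1,1,1,1,1).

∂_2: C_2 → C_1 sends each 2-simplex [p,q,r] to [q,r] − [p,r] + [p,q]. For instance
  ∂PQS = QS − PS + PQ,
  ∂RTU = TU − RU + RT.
This gives a 12×8 integer matrix of rank 7; reducing to Smith normal form yields diagonal entries (1,1,1,1,1,1,1).

Now H_k = ker ∂_k / im ∂_{k+1}, so:

  H_0: rank C_0 − rank ∂_1 = 6 − 5 = 1, and the invariant factors of ∂_1 are all 1, so H_0 ≅ Z.
  H_1: rank ker ∂_1 − rank ∂_2 = (12 − 5) − 7 = 0, and the invariant factors of ∂_2 are all 1, so H_1 ≅ 0.
  H_2: rank ker ∂_2 − rank ∂_3 = (8 − 7) − 0 = 1, and there is no ∂_3, so H_2 ≅ Z.

Hence the Betti numbers are b_0 = 1, b_1 = 0, b_2 = 1.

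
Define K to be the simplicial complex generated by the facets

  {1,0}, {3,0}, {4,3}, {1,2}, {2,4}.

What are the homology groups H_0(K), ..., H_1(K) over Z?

K has 5 vertices, 5 edges.
rank ∂_0 = 0, rank ∂_1 = 4 ⇒ b_0 = 5 − 0 − 4 = 1; all invariant factors of ∂_1 are 1 so no torsion. So H_0 = Z.
rank ∂_1 = 4, rank ∂_2 = 0 ⇒ b_1 = 5 − 4 − 0 = 1. So H_1 = Z.

H_0 ≅ Z,  H_1 ≅ Z.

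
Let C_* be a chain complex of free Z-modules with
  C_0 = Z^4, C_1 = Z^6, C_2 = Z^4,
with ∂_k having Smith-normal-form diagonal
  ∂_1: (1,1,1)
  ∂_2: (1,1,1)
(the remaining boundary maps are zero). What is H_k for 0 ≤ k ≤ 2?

H_0 = Z,  H_1 = 0,  H_2 = Z.

H_0: b_0 = 4 − 0 − 3 = 1; torsion from ∂_1 factors > 1: none. So H_0 = Z.
H_1: b_1 = 6 − 3 − 3 = 0; torsion from ∂_2 factors > 1: none. So H_1 = 0.
H_2: b_2 = 4 − 3 − 0 = 1; torsion from ∂_3 factors > 1: none. So H_2 = Z.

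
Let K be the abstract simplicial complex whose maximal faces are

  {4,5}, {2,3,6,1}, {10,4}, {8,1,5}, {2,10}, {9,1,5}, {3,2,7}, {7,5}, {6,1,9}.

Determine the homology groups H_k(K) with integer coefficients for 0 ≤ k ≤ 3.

H_0 = Z,  H_1 = Z^2,  H_2 = 0,  H_3 = 0.

We work with the vertex ordering 1 < 2 < 3 < 4 < 5 < 6 < 7 < 8 < 9 < 10. The simplices of K, each written with vertices in increasing order, are:

  0-simplices (10): [1], [2], [3], [4], [5], [6], [7], [8], [9], [10]
  1-simplices (18): [1,2], [1,3], [1,5], [1,6], [1,8], [1,9], [2,3], [2,6], [2,7], [2,10], [3,6], [3,7], [4,5], [4,10], [5,7], [5,8], [5,9], [6,9]
  2-simplices (8): [1,2,3], [1,2,6], [1,3,6], [1,5,8], [1,5,9], [1,6,9], [2,3,6], [2,3,7]
  3-simplices (1): [1,2,3,6]

giving chain groups C_0 ≅ Z^10, C_1 ≅ Z^18, C_2 ≅ Z^8, C_3 ≅ Z^1.

Boundary ∂_1: C_1 → C_0 is given by ∂[p,q] = [q] − [p]. For instance
  ∂[2,7] = [7] − [2].
As a 10×18 matrix over Z this has rank 9, with invariant factors (1,1,1,1,1,1,1,1,1).

Boundary ∂_2: C_2 → C_1 acts by ∂[p,q,r] = [q,r] − [p,r] + [p,q]. For instance
  ∂[1,6,9] = [6,9] − [1,9] + [1,6],
  ∂[1,2,3] = [2,3] − [1,3] + [1,2].
As a 18×8 matrix over Z this has rank 7, with invariant factors (1,1,1,1,1,1,1).

Boundary ∂_3: C_3 → C_2 sends each 3-simplex σ to the alternating sum Σ_i (−1)^i (σ with its i-th vertex removed). For instance
  ∂[1,2,3,6] = [2,3,6] − [1,3,6] + [1,2,6] − [1,2,3].
As a 8×1 matrix over Z this has rank 1, with invariant factors (1).

Computing H_k = (kernel of ∂_k) / (image of ∂_{k+1}):

  H_0: rank C_0 − rank ∂_1 = 10 − 9 = 1, and the invariant factors of ∂_1 are all 1, so H_0 = Z.
  H_1: rank ker ∂_1 − rank ∂_2 = (18 − 9) − 7 = 2, and the invariant factors of ∂_2 are all 1, so H_1 = Z^2.
  H_2: rank ker ∂_2 − rank ∂_3 = (8 − 7) − 1 = 0, and the invariant factors of ∂_3 are all 1, so H_2 = 0.
  H_3: rank ker ∂_3 − rank ∂_4 = (1 − 1) − 0 = 0, and there is no ∂_4, so H_3 = 0.

As a check, the Euler characteristic is 10 − 18 + 8 − 1 = -1, which agrees with 1 − 2 + 0 − 0 = -1.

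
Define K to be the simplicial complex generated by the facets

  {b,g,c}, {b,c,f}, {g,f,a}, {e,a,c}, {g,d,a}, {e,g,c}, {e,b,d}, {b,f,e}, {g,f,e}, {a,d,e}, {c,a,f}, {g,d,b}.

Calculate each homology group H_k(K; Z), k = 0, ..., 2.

Take the total order a < b < c < d < e < f < g on the vertex set. Then K (dimension 2) consists of the simplices:

  0-simplices (7): a, b, c, d, e, f, g
  1-simplices (18): ac, ad, ae, af, ag, bc, bd, be, bf, bg, ce, cf, cg, de, dg, ef, eg, fg
  2-simplices (12): ace, acf, ade, adg, afg, bcf, bcg, bde, bdg, bef, ceg, efg

giving chain groups C_0 ≅ Z^7, C_1 ≅ Z^18, C_2 ≅ Z^12.

Boundary ∂_1: C_1 → C_0 is given by ∂[p,q] = [q] − [p].
As a 7×18 matrix over Z this has rank 6, with invariant factors (1,1,1,1,1,1).

Boundary ∂_2: C_2 → C_1 sends each 2-simplex [p,q,r] to [q,r] − [p,r] + [p,q]. For instance
  ∂ade = de − ae + ad,
  ∂afg = fg − ag + af.
As a 18×12 matrix over Z this has rank 12, with invariant factors (1,1,1,1,1,1,1,1,1,1,1,2).

From H_k ≅ ker(∂_k) / im(∂_{k+1}) we obtain:

  H_0: rank C_0 − rank ∂_1 = 7 − 6 = 1, and the invariant factors of ∂_1 are all 1, so H_0 = Z.
  H_1: rank ker ∂_1 − rank ∂_2 = (18 − 6) − 12 = 0, and ∂_2 has invariant factor 2 > 1, so H_1 = Z/2Z.
  H_2: rank ker ∂_2 − rank ∂_3 = (12 − 12) − 0 = 0, and there is no ∂_3, so H_2 = 0.

H_0 ≅ Z,  H_1 ≅ Z/2Z,  H_2 = 0.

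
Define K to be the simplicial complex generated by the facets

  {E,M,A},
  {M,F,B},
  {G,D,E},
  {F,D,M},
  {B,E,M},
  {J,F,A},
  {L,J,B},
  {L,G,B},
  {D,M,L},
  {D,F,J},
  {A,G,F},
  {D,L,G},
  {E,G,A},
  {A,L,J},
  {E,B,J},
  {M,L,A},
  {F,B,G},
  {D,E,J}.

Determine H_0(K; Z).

H_0 = Z.

Order the vertices as A < B < D < E < F < G < J < L < M. Listing each simplex with vertices in this order, K has dimension 2 with simplices:

  0-simplices (9): A, B, D, E, F, G, J, L, M
  1-simplices (27): AE, AF, AG, AJ, AL, AM, BE, BF, BG, BJ, BL, BM, DE, DF, DG, DJ, DL, DM, EG, EJ, EM, FG, FJ, FM, GL, JL, LM
  2-simplices (18): AEG, AEM, AFG, AFJ, AJL, ALM, BEJ, BEM, BFG, BFM, BGL, BJL, DEG, DEJ, DFJ, DFM, DGL, DLM

so the chain groups are C_0 ≅ Z^9, C_1 ≅ Z^27, C_2 ≅ Z^18.

Boundary ∂_1: C_1 → C_0 sends each edge [p,q] (with p < q) to q − p.
This gives a 9×27 integer matrix of rank 8; reducing to Smith normal form yields diagonal entries (1,1,1,1,1,1,1,1).

∂_2: C_2 → C_1 sends each 2-simplex [p,q,r] to [q,r] − [p,r] + [p,q]. For instance
  ∂DGL = GL − DL + DG,
  ∂BEJ = EJ − BJ + BE.
This gives a 27×18 integer matrix of rank 17; reducing to Smith normal form yields diagonal entries (1,1,1,1,1,1,1,1,1,1,1,1,1,1,1,1,1).

Now H_k = ker ∂_k / im ∂_{k+1}, so:

  H_0: rank C_0 − rank ∂_1 = 9 − 8 = 1, and the invariant factors of ∂_1 are all 1, so H_0 = Z.

(K is a triangulation of the torus T^2.)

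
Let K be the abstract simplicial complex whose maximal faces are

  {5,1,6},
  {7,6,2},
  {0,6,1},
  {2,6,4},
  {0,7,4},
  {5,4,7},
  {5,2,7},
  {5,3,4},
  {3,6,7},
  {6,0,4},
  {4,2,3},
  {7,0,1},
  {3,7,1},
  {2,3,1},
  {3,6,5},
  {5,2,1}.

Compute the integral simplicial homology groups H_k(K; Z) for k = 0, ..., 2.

Order the vertices as 0 < 1 < 2 < 3 < 4 < 5 < 6 < 7. Listing each simplex with vertices in this order, K has dimension 2 with simplices:

  0-simplices (8): [0], [1], [2], [3], [4], [5], [6], [7]
  1-simplices (24): (24 of them)
  2-simplices (16): [0,1,6], [0,1,7], [0,4,6], [0,4,7], [1,2,3], [1,2,5], [1,3,7], [1,5,6], [2,3,4], [2,4,6], [2,5,7], [2,6,7], [3,4,5], [3,5,6], [3,6,7], [4,5,7]

Hence C_0 ≅ Z^8, C_1 ≅ Z^24, C_2 ≅ Z^16.

∂_1: C_1 → C_0 sends each edge [p,q] (with p < q) to q − p. For instance
  ∂[1,5] = [5] − [1].
This gives a 8×24 integer matrix of rank 7; reducing to Smith normal form yields diagonal entries (1,1,1,1,1,1,1).

Boundary ∂_2: C_2 → C_1 maps a triangle to the signed sum of its edges. For instance
  ∂[1,2,3] = [2,3] − [1,3] + [1,2],
  ∂[2,3,4] = [3,4] − [2,4] + [2,3].
The 24×16 boundary matrix has rank 15 and Smith normal form diag(1,1,1,1,1,1,1,1,1,1,1,1,1,1,1).

Computing H_k = (kernel of ∂_k) / (image of ∂_{k+1}):

  H_0: rank C_0 − rank ∂_1 = 8 − 7 = 1, and the invariant factors of ∂_1 are all 1, so H_0 = Z.
  H_1: rank ker ∂_1 − rank ∂_2 = (24 − 7) − 15 = 2, and the invariant factors of ∂_2 are all 1, so H_1 = Z^2.
  H_2: rank ker ∂_2 − rank ∂_3 = (16 − 15) − 0 = 1, and there is no ∂_3, so H_2 = Z.

(K is a triangulation of the torus T^2.)

H_0 ≅ Z,  H_1 ≅ Z^2,  H_2 ≅ Z.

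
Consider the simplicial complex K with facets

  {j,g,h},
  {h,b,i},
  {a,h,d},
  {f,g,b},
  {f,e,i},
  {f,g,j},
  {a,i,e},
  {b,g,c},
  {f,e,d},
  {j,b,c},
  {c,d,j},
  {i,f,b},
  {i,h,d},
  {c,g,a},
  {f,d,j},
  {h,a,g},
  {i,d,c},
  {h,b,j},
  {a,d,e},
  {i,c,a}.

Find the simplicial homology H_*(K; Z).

H_0 ≅ Z,  H_1 ≅ Z ⊕ Z/2,  H_2 = 0.

Order the vertices as a < b < c < d < e < f < g < h < i < j. Listing each simplex with vertices in this order, K has dimension 2 with simplices:

  0-simplices (10): a, b, c, d, e, f, g, h, i, j
  1-simplices (30): ac, ad, ae, ag, ah, ai, bc, bf, bg, bh, bi, bj, cd, cg, ci, cj, de, df, dh, di, dj, ef, ei, fg, fi, fj, gh, gj, hi, hj
  2-simplices (20): acg, aci, ade, adh, aei, agh, bcg, bcj, bfg, bfi, bhi, bhj, cdi, cdj, def, dfj, dhi, efi, fgj, ghj

Hence C_0 ≅ Z^10, C_1 ≅ Z^30, C_2 ≅ Z^20.

The boundary map ∂_1: C_1 → C_0 maps an edge to its endpoints' difference, ∂[p,q] = q − p.
The 10×30 boundary matrix has rank 9 and Smith normal form diag(1,1,1,1,1,1,1,1,1).

Boundary ∂_2: C_2 → C_1 acts by ∂[p,q,r] = [q,r] − [p,r] + [p,q]. For instance
  ∂efi = fi − ei + ef,
  ∂ghj = hj − gj + gh.
The 30×20 boundary matrix has rank 20 and Smith normal form diag(1,1,1,1,1,1,1,1,1,1,1,1,1,1,1,1,1,1,1,2).

Now H_k = ker ∂_k / im ∂_{k+1}, so:

  H_0: rank C_0 − rank ∂_1 = 10 − 9 = 1, and the invariant factors of ∂_1 are all 1, so H_0 ≅ Z.
  H_1: rank ker ∂_1 − rank ∂_2 = (30 − 9) − 20 = 1, and ∂_2 has invariant factor 2 > 1, so H_1 ≅ Z ⊕ Z/2.
  H_2: rank ker ∂_2 − rank ∂_3 = (20 − 20) − 0 = 0, and there is no ∂_3, so H_2 ≅ 0.

(K is a triangulation of the Klein bottle.)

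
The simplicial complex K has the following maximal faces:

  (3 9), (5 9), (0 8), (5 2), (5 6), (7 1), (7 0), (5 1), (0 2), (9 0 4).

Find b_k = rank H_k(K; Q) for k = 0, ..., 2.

b_0 = 1, b_1 = 2, b_2 = 0.

Order the vertices as 0 < 1 < 2 < 3 < 4 < 5 < 6 < 7 < 8 < 9. Listing each simplex with vertices in this order, K has dimension 2 with simplices:

  0-simplices (10): [0], [1], [2], [3], [4], [5], [6], [7], [8], [9]
  1-simplices (12): [0,2], [0,4], [0,7], [0,8], [0,9], [1,5], [1,7], [2,5], [3,9], [4,9], [5,6], [5,9]
  2-simplices (1): [0,4,9]

so the chain groups are C_0 ≅ Z^10, C_1 ≅ Z^12, C_2 ≅ Z^1.

Boundary ∂_1: C_1 → C_0 maps an edge to its endpoints' difference, ∂[p,q] = q − p.
This gives a 10×12 integer matrix of rank 9; reducing to Smith normal form yields diagonal entries (1,1,1,1,1,1,1,1,1).

Boundary ∂_2: C_2 → C_1 sends each 2-simplex [p,q,r] to [q,r] − [p,r] + [p,q]. For instance
  ∂[0,4,9] = [4,9] − [0,9] + [0,4].
The resulting 12×1 matrix has rank 1, and its Smith normal form has invariant factors (1).

Reading off H_k = ker ∂_k / im ∂_{k+1}:

  H_0: rank C_0 − rank ∂_1 = 10 − 9 = 1, and the invariant factors of ∂_1 are all 1, so H_0 ≅ Z.
  H_1: rank ker ∂_1 − rank ∂_2 = (12 − 9) − 1 = 2, and the invariant factors of ∂_2 are all 1, so H_1 ≅ Z^2.
  H_2: rank ker ∂_2 − rank ∂_3 = (1 − 1) − 0 = 0, and there is no ∂_3, so H_2 ≅ 0.

Hence the Betti numbers are b_0 = 1, b_1 = 2, b_2 = 0.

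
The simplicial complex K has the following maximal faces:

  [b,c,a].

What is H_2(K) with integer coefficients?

H_2 ≅ 0.

We work with the vertex ordering a < b < c. The simplices of K, each written with vertices in increasing order, are:

  0-simplices (3): a, b, c
  1-simplices (3): ab, ac, bc
  2-simplices (1): abc

giving chain groups C_0 ≅ Z^3, C_1 ≅ Z^3, C_2 ≅ Z^1.

The boundary map ∂_1: C_1 → C_0 is given by ∂[p,q] = [q] − [p].
The resulting 3×3 matrix has rank 2, and its Smith normal form has invariant factors (1,1).

The boundary map ∂_2: C_2 → C_1 acts by ∂[p,q,r] = [q,r] − [p,r] + [p,q]. For instance
  ∂abc = bc − ac + ab.
As a 3×1 matrix over Z this has rank 1, with invariant factors (1).

From H_k ≅ ker(∂_k) / im(∂_{k+1}) we obtain:

  H_2: rank ker ∂_2 − rank ∂_3 = (1 − 1) − 0 = 0, and there is no ∂_3, so H_2 ≅ 0.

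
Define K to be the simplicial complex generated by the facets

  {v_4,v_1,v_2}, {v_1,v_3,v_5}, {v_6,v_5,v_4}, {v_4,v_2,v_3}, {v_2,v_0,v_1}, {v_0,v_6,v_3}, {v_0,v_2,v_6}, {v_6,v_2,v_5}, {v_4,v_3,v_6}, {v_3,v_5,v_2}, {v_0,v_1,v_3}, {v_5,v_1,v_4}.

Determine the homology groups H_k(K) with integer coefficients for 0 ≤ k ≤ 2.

H_0 ≅ Z,  H_1 ≅ Z/2,  H_2 = 0.

K has 7 vertices, 18 edges, 12 triangles.
rank ∂_0 = 0, rank ∂_1 = 6 ⇒ b_0 = 7 − 0 − 6 = 1; all invariant factors of ∂_1 are 1 so no torsion. So H_0 = Z.
rank ∂_1 = 6, rank ∂_2 = 12 ⇒ b_1 = 18 − 6 − 12 = 0; ∂_2 has invariant factor(s) [2] giving torsion. So H_1 = Z/2.
rank ∂_2 = 12, rank ∂_3 = 0 ⇒ b_2 = 12 − 12 − 0 = 0. So H_2 = 0.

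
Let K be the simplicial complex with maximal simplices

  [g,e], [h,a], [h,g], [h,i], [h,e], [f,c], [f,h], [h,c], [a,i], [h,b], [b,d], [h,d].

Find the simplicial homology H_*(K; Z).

Order the vertices as a < b < c < d < e < f < g < h < i. Listing each simplex with vertices in this order, K has dimension 1 with simplices:

  0-simplices (9): a, b, c, d, e, f, g, h, i
  1-simplices (12): ah, ai, bd, bh, cf, ch, dh, eg, eh, fh, gh, hi

Hence C_0 ≅ Z^9, C_1 ≅ Z^12.

∂_1: C_1 → C_0 maps an edge to its endpoints' difference, ∂[p,q] = q − p. For instance
  ∂ai = i − a.
This gives a 9×12 integer matrix of rank 8; reducing to Smith normal form yields diagonal entries (1,1,1,1,1,1,1,1).

From H_k ≅ ker(∂_k) / im(∂_{k+1}) we obtain:

  H_0: rank C_0 − rank ∂_1 = 9 − 8 = 1, and the invariant factors of ∂_1 are all 1, so H_0 ≅ Z.
  H_1: rank ker ∂_1 − rank ∂_2 = (12 − 8) − 0 = 4, and there is no ∂_2, so H_1 ≅ Z^4.

H_0 = Z,  H_1 = Z^4.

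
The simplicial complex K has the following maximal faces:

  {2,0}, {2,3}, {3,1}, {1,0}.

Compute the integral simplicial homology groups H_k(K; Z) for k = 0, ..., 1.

We work with the vertex ordering 0 < 1 < 2 < 3. The simplices of K, each written with vertices in increasing order, are:

  0-simplices (4): [0], [1], [2], [3]
  1-simplices (4): [0,1], [0,2], [1,3], [2,3]

Hence C_0 ≅ Z^4, C_1 ≅ Z^4.

The boundary map ∂_1: C_1 → C_0 sends each edge [p,q] (with p < q) to q − p. For instance
  ∂[2,3] = [3] − [2].
The 4×4 boundary matrix has rank 3 and Smith normal form diag(1,1,1).

Now H_k = ker ∂_k / im ∂_{k+1}, so:

  H_0: rank C_0 − rank ∂_1 = 4 − 3 = 1, and the invariant factors of ∂_1 are all 1, so H_0 = Z.
  H_1: rank ker ∂_1 − rank ∂_2 = (4 − 3) − 0 = 1, and there is no ∂_2, so H_1 = Z.

As a check, the Euler characteristic is 4 − 4 = 0, which agrees with 1 − 1 = 0.

H_0 ≅ Z,  H_1 ≅ Z.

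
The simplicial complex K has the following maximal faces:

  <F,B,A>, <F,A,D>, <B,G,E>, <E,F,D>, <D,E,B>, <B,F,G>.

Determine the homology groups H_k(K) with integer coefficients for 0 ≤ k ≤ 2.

Order the vertices as A < B < D < E < F < G. Listing each simplex with vertices in this order, K has dimension 2 with simplices:

  0-simplices (6): A, B, D, E, F, G
  1-simplices (12): AB, AD, AF, BD, BE, BF, BG, DE, DF, EF, EG, FG
  2-simplices (6): ABF, ADF, BDE, BEG, BFG, DEF

so the chain groups are C_0 ≅ Z^6, C_1 ≅ Z^12, C_2 ≅ Z^6.

Boundary ∂_1: C_1 → C_0 is given by ∂[p,q] = [q] − [p]. For instance
  ∂DF = F − D.
This gives a 6×12 integer matrix of rank 5; reducing to Smith normal form yields diagonal entries (1,1,1,1,1).

The boundary map ∂_2: C_2 → C_1 acts by ∂[p,q,r] = [q,r] − [p,r] + [p,q]. For instance
  ∂ADF = DF − AF + AD,
  ∂BDE = DE − BE + BD.
As a 12×6 matrix over Z this has rank 6, with invariant factors (1,1,1,1,1,1).

From H_k ≅ ker(∂_k) / im(∂_{k+1}) we obtain:

  H_0: rank C_0 − rank ∂_1 = 6 − 5 = 1, and the invariant factors of ∂_1 are all 1, so H_0 ≅ Z.
  H_1: rank ker ∂_1 − rank ∂_2 = (12 − 5) − 6 = 1, and the invariant factors of ∂_2 are all 1, so H_1 ≅ Z.
  H_2: rank ker ∂_2 − rank ∂_3 = (6 − 6) − 0 = 0, and there is no ∂_3, so H_2 ≅ 0.

H_0 ≅ Z,  H_1 ≅ Z,  H_2 = 0.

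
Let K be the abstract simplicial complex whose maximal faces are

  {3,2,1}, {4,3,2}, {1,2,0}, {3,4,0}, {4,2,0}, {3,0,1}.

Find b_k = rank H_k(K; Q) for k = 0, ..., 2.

Fix the vertex order 0 < 1 < 2 < 3 < 4 and write every simplex with vertices in increasing order. Then dim K = 2 and the simplices of K are:

  0-simplices (5): [0], [1], [2], [3], [4]
  1-simplices (9): [0,1], [0,2], [0,3], [0,4], [1,2], [1,3], [2,3], [2,4], [3,4]
  2-simplices (6): [0,1,2], [0,1,3], [0,2,4], [0,3,4], [1,2,3], [2,3,4]

so the chain groups are C_0 ≅ Z^5, C_1 ≅ Z^9, C_2 ≅ Z^6.

∂_1: C_1 → C_0 maps an edge to its endpoints' difference, ∂[p,q] = q − p. For instance
  ∂[0,2] = [2] − [0].
The resulting 5×9 matrix has rank 4, and its Smith normal form has invariant factors (1,1,1,1).

The boundary map ∂_2: C_2 → C_1 sends each 2-simplex [p,q,r] to [q,r] − [p,r] + [p,q]. For instance
  ∂[0,1,3] = [1,3] − [0,3] + [0,1],
  ∂[1,2,3] = [2,3] − [1,3] + [1,2].
This gives a 9×6 integer matrix of rank 5; reducing to Smith normal form yields diagonal entries (1,1,1,1,1).

From H_k ≅ ker(∂_k) / im(∂_{k+1}) we obtain:

  H_0: rank C_0 − rank ∂_1 = 5 − 4 = 1, and the invariant factors of ∂_1 are all 1, so H_0 = Z.
  H_1: rank ker ∂_1 − rank ∂_2 = (9 − 4) − 5 = 0, and the invariant factors of ∂_2 are all 1, so H_1 = 0.
  H_2: rank ker ∂_2 − rank ∂_3 = (6 − 5) − 0 = 1, and there is no ∂_3, so H_2 = Z.

As a check, the Euler characteristic is 5 − 9 + 6 = 2, which agrees with 1 − 0 + 1 = 2.
(K is a triangulation of the 2-sphere S^2.)

Hence the Betti numbers are b_0 = 1, b_1 = 0, b_2 = 1.

b_0 = 1, b_1 = 0, b_2 = 1.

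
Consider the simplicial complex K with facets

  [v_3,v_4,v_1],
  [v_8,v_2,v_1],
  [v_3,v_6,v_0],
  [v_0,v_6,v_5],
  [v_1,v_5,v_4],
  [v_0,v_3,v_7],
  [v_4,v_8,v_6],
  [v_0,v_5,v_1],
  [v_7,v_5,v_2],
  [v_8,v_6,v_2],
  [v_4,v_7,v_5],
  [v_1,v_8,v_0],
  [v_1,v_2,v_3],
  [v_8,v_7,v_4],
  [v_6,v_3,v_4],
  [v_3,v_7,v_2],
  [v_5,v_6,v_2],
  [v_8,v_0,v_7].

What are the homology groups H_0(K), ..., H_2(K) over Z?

Order the vertices as v_0 < v_1 < v_2 < v_3 < v_4 < v_5 < v_6 < v_7 < v_8. Listing each simplex with vertices in this order, K has dimension 2 with simplices:

  0-simplices (9): [v_0], [v_1], [v_2], [v_3], [v_4], [v_5], [v_6], [v_7], [v_8]
  1-simplices (27): (27 of them)
  2-simplices (18): (18 of them)

Hence C_0 ≅ Z^9, C_1 ≅ Z^27, C_2 ≅ Z^18.

∂_1: C_1 → C_0 sends each edge [p,q] (with p < q) to q − p. For instance
  ∂[v_3,v_7] = [v_7] − [v_3].
This gives a 9×27 integer matrix of rank 8; reducing to Smith normal form yields diagonal entries (1,1,1,1,1,1,1,1).

The boundary map ∂_2: C_2 → C_1 acts by ∂[p,q,r] = [q,r] − [p,r] + [p,q]. For instance
  ∂[v_2,v_5,v_6] = [v_5,v_6] − [v_2,v_6] + [v_2,v_5],
  ∂[v_4,v_6,v_8] = [v_6,v_8] − [v_4,v_8] + [v_4,v_6].
The 27×18 boundary matrix has rank 17 and Smith normal form diag(1,1,1,1,1,1,1,1,1,1,1,1,1,1,1,1,1).

Reading off H_k = ker ∂_k / im ∂_{k+1}:

  H_0: rank C_0 − rank ∂_1 = 9 − 8 = 1, and the invariant factors of ∂_1 are all 1, so H_0 ≅ Z.
  H_1: rank ker ∂_1 − rank ∂_2 = (27 − 8) − 17 = 2, and the invariant factors of ∂_2 are all 1, so H_1 ≅ Z^2.
  H_2: rank ker ∂_2 − rank ∂_3 = (18 − 17) − 0 = 1, and there is no ∂_3, so H_2 ≅ Z.

As a check, the Euler characteristic is 9 − 27 + 18 = 0, which agrees with 1 − 2 + 1 = 0.
(K is a triangulation of the torus T^2.)

H_0 = Z,  H_1 = Z^2,  H_2 = Z.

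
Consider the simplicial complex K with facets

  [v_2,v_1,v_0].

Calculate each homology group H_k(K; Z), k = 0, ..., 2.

H_0 ≅ Z,  H_1 = 0,  H_2 = 0.

Take the total order v_0 < v_1 < v_2 on the vertex set. Then K (dimension 2) consists of the simplices:

  0-simplices (3): [v_0], [v_1], [v_2]
  1-simplices (3): [v_0,v_1], [v_0,v_2], [v_1,v_2]
  2-simplices (1): [v_0,v_1,v_2]

Hence C_0 ≅ Z^3, C_1 ≅ Z^3, C_2 ≅ Z^1.

Boundary ∂_1: C_1 → C_0 is given by ∂[p,q] = [q] − [p]. For instance
  ∂[v_1,v_2] = [v_2] − [v_1].
The resulting 3×3 matrix has rank 2, and its Smith normal form has invariant factors (1,1).

Boundary ∂_2: C_2 → C_1 acts by ∂[p,q,r] = [q,r] − [p,r] + [p,q]. For instance
  ∂[v_0,v_1,v_2] = [v_1,v_2] − [v_0,v_2] + [v_0,v_1].
As a 3×1 matrix over Z this has rank 1, with invariant factors (1).

Now H_k = ker ∂_k / im ∂_{k+1}, so:

  H_0: rank C_0 − rank ∂_1 = 3 − 2 = 1, and the invariant factors of ∂_1 are all 1, so H_0 ≅ Z.
  H_1: rank ker ∂_1 − rank ∂_2 = (3 − 2) − 1 = 0, and the invariant factors of ∂_2 are all 1, so H_1 ≅ 0.
  H_2: rank ker ∂_2 − rank ∂_3 = (1 − 1) − 0 = 0, and there is no ∂_3, so H_2 ≅ 0.

As a check, the Euler characteristic is 3 − 3 + 1 = 1, which agrees with 1 − 0 + 0 = 1.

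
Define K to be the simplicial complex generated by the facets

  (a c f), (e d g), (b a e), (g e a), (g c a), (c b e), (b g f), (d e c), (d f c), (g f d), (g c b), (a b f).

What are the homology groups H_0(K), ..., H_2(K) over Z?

Order the vertices as a < b < c < d < e < f < g. Listing each simplex with vertices in this order, K has dimension 2 with simplices:

  0-simplices (7): a, b, c, d, e, f, g
  1-simplices (18): ab, ac, ae, af, ag, bc, be, bf, bg, cd, ce, cf, cg, de, df, dg, eg, fg
  2-simplices (12): abe, abf, acf, acg, aeg, bce, bcg, bfg, cde, cdf, deg, dfg

Hence C_0 ≅ Z^7, C_1 ≅ Z^18, C_2 ≅ Z^12.

The boundary map ∂_1: C_1 → C_0 is given by ∂[p,q] = [q] − [p].
The 7×18 boundary matrix has rank 6 and Smith normal form diag(1,1,1,1,1,1).

The boundary map ∂_2: C_2 → C_1 acts by ∂[p,q,r] = [q,r] − [p,r] + [p,q]. For instance
  ∂bce = ce − be + bc,
  ∂abf = bf − af + ab.
The resulting 18×12 matrix has rank 12, and its Smith normal form has invariant factors (1,1,1,1,1,1,1,1,1,1,1,2).

Now H_k = ker ∂_k / im ∂_{k+1}, so:

  H_0: rank C_0 − rank ∂_1 = 7 − 6 = 1, and the invariant factors of ∂_1 are all 1, so H_0 = Z.
  H_1: rank ker ∂_1 − rank ∂_2 = (18 − 6) − 12 = 0, and ∂_2 has invariant factor 2 > 1, so H_1 = Z/2.
  H_2: rank ker ∂_2 − rank ∂_3 = (12 − 12) − 0 = 0, and there is no ∂_3, so H_2 = 0.

As a check, the Euler characteristic is 7 − 18 + 12 = 1, which agrees with 1 − 0 + 0 = 1.

H_0 = Z,  H_1 = Z/2,  H_2 = 0.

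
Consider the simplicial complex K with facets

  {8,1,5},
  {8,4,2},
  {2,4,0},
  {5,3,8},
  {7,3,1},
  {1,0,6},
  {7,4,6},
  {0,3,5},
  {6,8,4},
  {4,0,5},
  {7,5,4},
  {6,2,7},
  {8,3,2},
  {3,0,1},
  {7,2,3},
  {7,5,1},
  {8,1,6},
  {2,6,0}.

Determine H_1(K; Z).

H_1 ≅ Z ⊕ Z/2Z.

Take the total order 0 < 1 < 2 < 3 < 4 < 5 < 6 < 7 < 8 on the vertex set. Then K (dimension 2) consists of the simplices:

  0-simplices (9): [0], [1], [2], [3], [4], [5], [6], [7], [8]
  1-simplices (27): (27 of them)
  2-simplices (18): [0,1,3], [0,1,6], [0,2,4], [0,2,6], [0,3,5], [0,4,5], [1,3,7], [1,5,7], [1,5,8], [1,6,8], [2,3,7], [2,3,8], [2,4,8], [2,6,7], [3,5,8], [4,5,7], [4,6,7], [4,6,8]

so the chain groups are C_0 ≅ Z^9, C_1 ≅ Z^27, C_2 ≅ Z^18.

∂_1: C_1 → C_0 maps an edge to its endpoints' difference, ∂[p,q] = q − p. For instance
  ∂[0,5] = [5] − [0].
The 9×27 boundary matrix has rank 8 and Smith normal form diag(1,1,1,1,1,1,1,1).

∂_2: C_2 → C_1 acts by ∂[p,q,r] = [q,r] − [p,r] + [p,q]. For instance
  ∂[2,3,7] = [3,7] − [2,7] + [2,3],
  ∂[2,6,7] = [6,7] − [2,7] + [2,6].
As a 27×18 matrix over Z this has rank 18, with invariant factors (1,1,1,1,1,1,1,1,1,1,1,1,1,1,1,1,1,2).

Now H_k = ker ∂_k / im ∂_{k+1}, so:

  H_1: rank ker ∂_1 − rank ∂_2 = (27 − 8) − 18 = 1, and ∂_2 has invariant factor 2 > 1, so H_1 = Z ⊕ Z/2Z.

(K is a triangulation of the Klein bottle.)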